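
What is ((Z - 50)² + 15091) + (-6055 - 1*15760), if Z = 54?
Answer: -6708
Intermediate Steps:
((Z - 50)² + 15091) + (-6055 - 1*15760) = ((54 - 50)² + 15091) + (-6055 - 1*15760) = (4² + 15091) + (-6055 - 15760) = (16 + 15091) - 21815 = 15107 - 21815 = -6708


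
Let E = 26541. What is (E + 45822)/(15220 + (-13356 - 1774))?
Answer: 24121/30 ≈ 804.03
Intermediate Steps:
(E + 45822)/(15220 + (-13356 - 1774)) = (26541 + 45822)/(15220 + (-13356 - 1774)) = 72363/(15220 - 15130) = 72363/90 = 72363*(1/90) = 24121/30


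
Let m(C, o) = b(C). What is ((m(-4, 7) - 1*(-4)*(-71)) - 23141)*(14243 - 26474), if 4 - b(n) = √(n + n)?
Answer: 286462251 + 24462*I*√2 ≈ 2.8646e+8 + 34595.0*I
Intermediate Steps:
b(n) = 4 - √2*√n (b(n) = 4 - √(n + n) = 4 - √(2*n) = 4 - √2*√n)
m(C, o) = 4 - √2*√C
((m(-4, 7) - 1*(-4)*(-71)) - 23141)*(14243 - 26474) = (((4 - √2*√(-4)) - 1*(-4)*(-71)) - 23141)*(14243 - 26474) = (((4 - √2*2*I) + 4*(-71)) - 23141)*(-12231) = (((4 - 2*I*√2) - 284) - 23141)*(-12231) = ((-280 - 2*I*√2) - 23141)*(-12231) = (-23421 - 2*I*√2)*(-12231) = 286462251 + 24462*I*√2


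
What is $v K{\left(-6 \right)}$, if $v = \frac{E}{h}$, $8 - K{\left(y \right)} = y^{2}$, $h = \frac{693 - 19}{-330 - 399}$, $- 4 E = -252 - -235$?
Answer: $\frac{86751}{674} \approx 128.71$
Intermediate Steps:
$E = \frac{17}{4}$ ($E = - \frac{-252 - -235}{4} = - \frac{-252 + 235}{4} = \left(- \frac{1}{4}\right) \left(-17\right) = \frac{17}{4} \approx 4.25$)
$h = - \frac{674}{729}$ ($h = \frac{674}{-729} = 674 \left(- \frac{1}{729}\right) = - \frac{674}{729} \approx -0.92455$)
$K{\left(y \right)} = 8 - y^{2}$
$v = - \frac{12393}{2696}$ ($v = \frac{17}{4 \left(- \frac{674}{729}\right)} = \frac{17}{4} \left(- \frac{729}{674}\right) = - \frac{12393}{2696} \approx -4.5968$)
$v K{\left(-6 \right)} = - \frac{12393 \left(8 - \left(-6\right)^{2}\right)}{2696} = - \frac{12393 \left(8 - 36\right)}{2696} = \left(- \frac{12393}{2696}\right) \left(-28\right) = \frac{86751}{674}$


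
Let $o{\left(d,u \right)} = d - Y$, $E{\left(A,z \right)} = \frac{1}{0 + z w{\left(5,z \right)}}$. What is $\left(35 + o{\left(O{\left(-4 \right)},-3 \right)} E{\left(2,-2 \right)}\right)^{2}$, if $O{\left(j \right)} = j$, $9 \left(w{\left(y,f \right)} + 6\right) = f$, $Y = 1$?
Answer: $\frac{15015625}{12544} \approx 1197.0$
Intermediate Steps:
$w{\left(y,f \right)} = -6 + \frac{f}{9}$
$E{\left(A,z \right)} = \frac{1}{z \left(-6 + \frac{z}{9}\right)}$ ($E{\left(A,z \right)} = \frac{1}{0 + z \left(-6 + \frac{z}{9}\right)} = \frac{1}{z \left(-6 + \frac{z}{9}\right)}$)
$o{\left(d,u \right)} = -1 + d$ ($o{\left(d,u \right)} = d - 1 = -1 + d$)
$\left(35 + o{\left(O{\left(-4 \right)},-3 \right)} E{\left(2,-2 \right)}\right)^{2} = \left(35 + \left(-1 - 4\right) \frac{9}{\left(-2\right) \left(-54 - 2\right)}\right)^{2} = \left(35 - 5 \cdot 9 \left(- \frac{1}{2}\right) \frac{1}{-56}\right)^{2} = \left(35 - 5 \cdot 9 \left(- \frac{1}{2}\right) \left(- \frac{1}{56}\right)\right)^{2} = \left(35 - \frac{45}{112}\right)^{2} = \left(\frac{3875}{112}\right)^{2} = \frac{15015625}{12544}$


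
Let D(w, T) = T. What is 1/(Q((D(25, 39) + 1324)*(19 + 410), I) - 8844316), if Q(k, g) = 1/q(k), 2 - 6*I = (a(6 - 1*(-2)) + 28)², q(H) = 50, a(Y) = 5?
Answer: -50/442215799 ≈ -1.1307e-7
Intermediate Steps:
I = -1087/6 (I = ⅓ - (5 + 28)²/6 = ⅓ - ⅙*33² = ⅓ - ⅙*1089 = ⅓ - 363/2 = -1087/6 ≈ -181.17)
Q(k, g) = 1/50
1/(Q((D(25, 39) + 1324)*(19 + 410), I) - 8844316) = 1/(1/50 - 8844316) = 1/(-442215799/50) = -50/442215799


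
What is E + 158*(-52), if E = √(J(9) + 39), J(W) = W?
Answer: -8216 + 4*√3 ≈ -8209.1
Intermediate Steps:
E = 4*√3 (E = √(9 + 39) = √48 = 4*√3 ≈ 6.9282)
E + 158*(-52) = 4*√3 + 158*(-52) = 4*√3 - 8216 = -8216 + 4*√3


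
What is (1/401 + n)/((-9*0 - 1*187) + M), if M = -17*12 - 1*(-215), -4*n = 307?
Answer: 123103/282304 ≈ 0.43607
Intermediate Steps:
n = -307/4 (n = -¼*307 = -307/4 ≈ -76.750)
M = 11 (M = -204 + 215 = 11)
(1/401 + n)/((-9*0 - 1*187) + M) = (1/401 - 307/4)/((-9*0 - 1*187) + 11) = (1/401 - 307/4)/((0 - 187) + 11) = -123103/(1604*(-187 + 11)) = -123103/1604/(-176) = -123103/1604*(-1/176) = 123103/282304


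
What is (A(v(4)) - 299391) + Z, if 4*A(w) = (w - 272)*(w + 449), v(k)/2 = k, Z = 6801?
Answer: -322752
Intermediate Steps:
v(k) = 2*k
A(w) = (-272 + w)*(449 + w)/4 (A(w) = ((w - 272)*(w + 449))/4 = ((-272 + w)*(449 + w))/4 = (-272 + w)*(449 + w)/4)
(A(v(4)) - 299391) + Z = ((-30532 + (2*4)²/4 + 177*(2*4)/4) - 299391) + 6801 = ((-30532 + (¼)*8² + (177/4)*8) - 299391) + 6801 = ((-30532 + (¼)*64 + 354) - 299391) + 6801 = ((-30532 + 16 + 354) - 299391) + 6801 = (-30162 - 299391) + 6801 = -329553 + 6801 = -322752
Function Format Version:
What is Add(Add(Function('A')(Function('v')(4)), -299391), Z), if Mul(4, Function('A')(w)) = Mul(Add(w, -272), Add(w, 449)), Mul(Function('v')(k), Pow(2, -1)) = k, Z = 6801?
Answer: -322752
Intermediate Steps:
Function('v')(k) = Mul(2, k)
Function('A')(w) = Mul(Rational(1, 4), Add(-272, w), Add(449, w)) (Function('A')(w) = Mul(Rational(1, 4), Mul(Add(w, -272), Add(w, 449))) = Mul(Rational(1, 4), Mul(Add(-272, w), Add(449, w))) = Mul(Rational(1, 4), Add(-272, w), Add(449, w)))
Add(Add(Function('A')(Function('v')(4)), -299391), Z) = Add(Add(Add(-30532, Mul(Rational(1, 4), Pow(Mul(2, 4), 2)), Mul(Rational(177, 4), Mul(2, 4))), -299391), 6801) = Add(Add(Add(-30532, Mul(Rational(1, 4), Pow(8, 2)), Mul(Rational(177, 4), 8)), -299391), 6801) = Add(Add(Add(-30532, Mul(Rational(1, 4), 64), 354), -299391), 6801) = Add(Add(Add(-30532, 16, 354), -299391), 6801) = Add(Add(-30162, -299391), 6801) = Add(-329553, 6801) = -322752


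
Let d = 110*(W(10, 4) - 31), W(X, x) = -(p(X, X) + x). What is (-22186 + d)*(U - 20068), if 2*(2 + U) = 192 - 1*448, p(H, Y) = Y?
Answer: 548092928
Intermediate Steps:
U = -130 (U = -2 + (192 - 1*448)/2 = -2 + (192 - 448)/2 = -2 + (½)*(-256) = -2 - 128 = -130)
W(X, x) = -X - x (W(X, x) = -(X + x) = -X - x)
d = -4950 (d = 110*((-1*10 - 1*4) - 31) = 110*((-10 - 4) - 31) = 110*(-14 - 31) = 110*(-45) = -4950)
(-22186 + d)*(U - 20068) = (-22186 - 4950)*(-130 - 20068) = -27136*(-20198) = 548092928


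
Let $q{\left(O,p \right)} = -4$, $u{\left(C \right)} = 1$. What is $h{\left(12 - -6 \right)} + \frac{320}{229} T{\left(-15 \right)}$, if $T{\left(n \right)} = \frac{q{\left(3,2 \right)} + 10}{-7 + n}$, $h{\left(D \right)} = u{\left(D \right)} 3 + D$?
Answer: $\frac{51939}{2519} \approx 20.619$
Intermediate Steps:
$h{\left(D \right)} = 3 + D$ ($h{\left(D \right)} = 1 \cdot 3 + D = 3 + D$)
$T{\left(n \right)} = \frac{6}{-7 + n}$ ($T{\left(n \right)} = \frac{-4 + 10}{-7 + n} = \frac{6}{-7 + n}$)
$h{\left(12 - -6 \right)} + \frac{320}{229} T{\left(-15 \right)} = \left(3 + \left(12 - -6\right)\right) + \frac{320}{229} \frac{6}{-7 - 15} = \left(3 + \left(12 + 6\right)\right) + 320 \cdot \frac{1}{229} \frac{6}{-22} = \left(3 + 18\right) + \frac{320 \cdot 6 \left(- \frac{1}{22}\right)}{229} = 21 + \frac{320}{229} \left(- \frac{3}{11}\right) = 21 - \frac{960}{2519} = \frac{51939}{2519}$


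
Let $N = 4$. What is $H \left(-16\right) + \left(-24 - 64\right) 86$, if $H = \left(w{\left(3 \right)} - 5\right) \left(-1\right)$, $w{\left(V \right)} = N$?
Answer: $-7584$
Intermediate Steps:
$w{\left(V \right)} = 4$
$H = 1$ ($H = \left(4 - 5\right) \left(-1\right) = \left(-1\right) \left(-1\right) = 1$)
$H \left(-16\right) + \left(-24 - 64\right) 86 = 1 \left(-16\right) + \left(-24 - 64\right) 86 = -16 + \left(-24 - 64\right) 86 = -16 - 7568 = -7584$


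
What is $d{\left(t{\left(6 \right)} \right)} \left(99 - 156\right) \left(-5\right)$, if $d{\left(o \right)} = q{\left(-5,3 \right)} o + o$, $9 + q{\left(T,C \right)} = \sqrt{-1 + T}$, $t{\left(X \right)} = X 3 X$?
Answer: $-246240 + 30780 i \sqrt{6} \approx -2.4624 \cdot 10^{5} + 75395.0 i$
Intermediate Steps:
$t{\left(X \right)} = 3 X^{2}$ ($t{\left(X \right)} = 3 X X = 3 X^{2}$)
$q{\left(T,C \right)} = -9 + \sqrt{-1 + T}$
$d{\left(o \right)} = o + o \left(-9 + i \sqrt{6}\right)$ ($d{\left(o \right)} = \left(-9 + \sqrt{-1 - 5}\right) o + o = \left(-9 + \sqrt{-6}\right) o + o = \left(-9 + i \sqrt{6}\right) o + o = o \left(-9 + i \sqrt{6}\right) + o = o + o \left(-9 + i \sqrt{6}\right)$)
$d{\left(t{\left(6 \right)} \right)} \left(99 - 156\right) \left(-5\right) = 3 \cdot 6^{2} \left(-8 + i \sqrt{6}\right) \left(99 - 156\right) \left(-5\right) = 3 \cdot 36 \left(-8 + i \sqrt{6}\right) \left(\left(-57\right) \left(-5\right)\right) = 108 \left(-8 + i \sqrt{6}\right) 285 = \left(-864 + 108 i \sqrt{6}\right) 285 = -246240 + 30780 i \sqrt{6}$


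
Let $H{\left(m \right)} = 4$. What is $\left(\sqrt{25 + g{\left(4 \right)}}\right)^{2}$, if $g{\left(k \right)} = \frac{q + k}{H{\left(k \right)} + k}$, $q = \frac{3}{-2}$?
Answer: $\frac{405}{16} \approx 25.313$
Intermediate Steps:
$q = - \frac{3}{2}$ ($q = 3 \left(- \frac{1}{2}\right) = - \frac{3}{2} \approx -1.5$)
$g{\left(k \right)} = \frac{- \frac{3}{2} + k}{4 + k}$
$\left(\sqrt{25 + g{\left(4 \right)}}\right)^{2} = \left(\sqrt{25 + \frac{- \frac{3}{2} + 4}{4 + 4}}\right)^{2} = \left(\sqrt{25 + \frac{1}{8} \cdot \frac{5}{2}}\right)^{2} = \left(\sqrt{25 + \frac{5}{16}}\right)^{2} = \left(\sqrt{\frac{405}{16}}\right)^{2} = \left(\frac{9 \sqrt{5}}{4}\right)^{2} = \frac{405}{16}$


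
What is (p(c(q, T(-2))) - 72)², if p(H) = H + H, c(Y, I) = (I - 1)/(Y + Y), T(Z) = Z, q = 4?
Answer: 84681/16 ≈ 5292.6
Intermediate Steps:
c(Y, I) = (-1 + I)/(2*Y) (c(Y, I) = (-1 + I)/((2*Y)) = (-1 + I)*(1/(2*Y)) = (-1 + I)/(2*Y))
p(H) = 2*H
(p(c(q, T(-2))) - 72)² = (2*((½)*(-1 - 2)/4) - 72)² = (2*((½)*(¼)*(-3)) - 72)² = (2*(-3/8) - 72)² = (-¾ - 72)² = (-291/4)² = 84681/16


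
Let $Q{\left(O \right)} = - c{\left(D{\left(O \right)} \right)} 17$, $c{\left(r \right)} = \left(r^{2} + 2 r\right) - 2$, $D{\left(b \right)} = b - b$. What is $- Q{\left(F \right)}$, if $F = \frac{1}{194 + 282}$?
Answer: $-34$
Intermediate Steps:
$D{\left(b \right)} = 0$
$c{\left(r \right)} = -2 + r^{2} + 2 r$
$F = \frac{1}{476} \approx 0.0021008$
$Q{\left(O \right)} = 34$ ($Q{\left(O \right)} = - \left(-2 + 0^{2} + 2 \cdot 0\right) 17 = - \left(-2 + 0 + 0\right) 17 = - \left(-2\right) 17 = \left(-1\right) \left(-34\right) = 34$)
$- Q{\left(F \right)} = \left(-1\right) 34 = -34$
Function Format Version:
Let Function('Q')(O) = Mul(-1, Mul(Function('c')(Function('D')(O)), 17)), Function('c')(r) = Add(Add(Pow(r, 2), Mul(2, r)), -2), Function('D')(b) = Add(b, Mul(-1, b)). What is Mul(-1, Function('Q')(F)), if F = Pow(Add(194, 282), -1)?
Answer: -34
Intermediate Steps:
Function('D')(b) = 0
Function('c')(r) = Add(-2, Pow(r, 2), Mul(2, r))
F = Rational(1, 476) (F = Pow(476, -1) = Rational(1, 476) ≈ 0.0021008)
Function('Q')(O) = 34 (Function('Q')(O) = Mul(-1, Mul(Add(-2, Pow(0, 2), Mul(2, 0)), 17)) = Mul(-1, Mul(Add(-2, 0, 0), 17)) = Mul(-1, Mul(-2, 17)) = Mul(-1, -34) = 34)
Mul(-1, Function('Q')(F)) = Mul(-1, 34) = -34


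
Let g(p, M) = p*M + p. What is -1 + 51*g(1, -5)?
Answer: -205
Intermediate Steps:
g(p, M) = p + M*p (g(p, M) = M*p + p = p + M*p)
-1 + 51*g(1, -5) = -1 + 51*(1*(1 - 5)) = -1 + 51*(1*(-4)) = -1 + 51*(-4) = -1 - 204 = -205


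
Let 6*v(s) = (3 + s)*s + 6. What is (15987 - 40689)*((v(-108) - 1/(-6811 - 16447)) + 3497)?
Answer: -1547754510855/11629 ≈ -1.3309e+8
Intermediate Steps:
v(s) = 1 + s*(3 + s)/6 (v(s) = ((3 + s)*s + 6)/6 = (s*(3 + s) + 6)/6 = (6 + s*(3 + s))/6 = 1 + s*(3 + s)/6)
(15987 - 40689)*((v(-108) - 1/(-6811 - 16447)) + 3497) = (15987 - 40689)*(((1 + (½)*(-108) + (⅙)*(-108)²) - 1/(-6811 - 16447)) + 3497) = -24702*(((1 - 54 + (⅙)*11664) - 1/(-23258)) + 3497) = -24702*(((1 - 54 + 1944) - 1*(-1/23258)) + 3497) = -24702*((1891 + 1/23258) + 3497) = -24702*(43980879/23258 + 3497) = -24702*125314105/23258 = -1547754510855/11629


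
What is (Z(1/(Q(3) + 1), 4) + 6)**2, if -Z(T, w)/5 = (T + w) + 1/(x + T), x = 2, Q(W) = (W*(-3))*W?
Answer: 470412721/1758276 ≈ 267.54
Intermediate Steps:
Q(W) = -3*W**2 (Q(W) = (-3*W)*W = -3*W**2)
Z(T, w) = -5*T - 5*w - 5/(2 + T) (Z(T, w) = -5*((T + w) + 1/(2 + T)) = -5*(T + w + 1/(2 + T)) = -5*T - 5*w - 5/(2 + T))
(Z(1/(Q(3) + 1), 4) + 6)**2 = (5*(-1 - (1/(-3*3**2 + 1))**2 - 2/(-3*3**2 + 1) - 2*4 - 1*4/(-3*3**2 + 1))/(2 + 1/(-3*3**2 + 1)) + 6)**2 = (5*(-1 - (1/(-3*9 + 1))**2 - 2/(-3*9 + 1) - 8 - 1*4/(-3*9 + 1))/(2 + 1/(-3*9 + 1)) + 6)**2 = (5*(-1 - (1/(-27 + 1))**2 - 2/(-27 + 1) - 8 - 1*4/(-27 + 1))/(2 + 1/(-27 + 1)) + 6)**2 = (5*(-1 - (1/(-26))**2 - 2/(-26) - 8 - 1*4/(-26))/(2 + 1/(-26)) + 6)**2 = (5*(-1 - (-1/26)**2 - 2*(-1/26) - 8 - 1*(-1/26)*4)/(2 - 1/26) + 6)**2 = (5*(-1 - 1*1/676 + 1/13 - 8 + 2/13)/(51/26) + 6)**2 = (5*(26/51)*(-1 - 1/676 + 1/13 - 8 + 2/13) + 6)**2 = (5*(26/51)*(-5929/676) + 6)**2 = (-29645/1326 + 6)**2 = (-21689/1326)**2 = 470412721/1758276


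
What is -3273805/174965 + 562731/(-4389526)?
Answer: -2893782079169/153602683318 ≈ -18.839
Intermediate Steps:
-3273805/174965 + 562731/(-4389526) = -3273805*1/174965 + 562731*(-1/4389526) = -654761/34993 - 562731/4389526 = -2893782079169/153602683318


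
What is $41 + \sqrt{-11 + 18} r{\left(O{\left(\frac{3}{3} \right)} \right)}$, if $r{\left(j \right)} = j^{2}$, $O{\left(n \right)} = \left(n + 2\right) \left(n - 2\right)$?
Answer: $41 + 9 \sqrt{7} \approx 64.812$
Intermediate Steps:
$O{\left(n \right)} = \left(-2 + n\right) \left(2 + n\right)$ ($O{\left(n \right)} = \left(2 + n\right) \left(-2 + n\right) = \left(-2 + n\right) \left(2 + n\right)$)
$41 + \sqrt{-11 + 18} r{\left(O{\left(\frac{3}{3} \right)} \right)} = 41 + \sqrt{-11 + 18} \left(-4 + \left(\frac{3}{3}\right)^{2}\right)^{2} = 41 + \sqrt{7} \left(-4 + \left(3 \cdot \frac{1}{3}\right)^{2}\right)^{2} = 41 + \sqrt{7} \left(-4 + 1^{2}\right)^{2} = 41 + \sqrt{7} \left(-4 + 1\right)^{2} = 41 + \sqrt{7} \left(-3\right)^{2} = 41 + \sqrt{7} \cdot 9 = 41 + 9 \sqrt{7}$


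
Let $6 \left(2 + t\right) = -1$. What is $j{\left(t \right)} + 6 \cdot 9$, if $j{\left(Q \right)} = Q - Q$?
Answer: $54$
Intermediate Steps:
$t = - \frac{13}{6}$ ($t = -2 + \frac{1}{6} \left(-1\right) = -2 - \frac{1}{6} = - \frac{13}{6} \approx -2.1667$)
$j{\left(Q \right)} = 0$
$j{\left(t \right)} + 6 \cdot 9 = 0 + 6 \cdot 9 = 0 + 54 = 54$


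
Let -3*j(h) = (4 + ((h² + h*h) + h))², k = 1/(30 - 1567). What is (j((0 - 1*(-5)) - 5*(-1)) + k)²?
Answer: 4954534597287025/21261321 ≈ 2.3303e+8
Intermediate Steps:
k = -1/1537 (k = 1/(-1537) = -1/1537 ≈ -0.00065062)
j(h) = -(4 + h + 2*h²)²/3 (j(h) = -(4 + ((h² + h*h) + h))²/3 = -(4 + ((h² + h²) + h))²/3 = -(4 + (2*h² + h))²/3 = -(4 + (h + 2*h²))²/3 = -(4 + h + 2*h²)²/3)
(j((0 - 1*(-5)) - 5*(-1)) + k)² = (-(4 + ((0 - 1*(-5)) - 5*(-1)) + 2*((0 - 1*(-5)) - 5*(-1))²)²/3 - 1/1537)² = (-(4 + ((0 + 5) + 5) + 2*((0 + 5) + 5)²)²/3 - 1/1537)² = (-(4 + (5 + 5) + 2*(5 + 5)²)²/3 - 1/1537)² = (-(4 + 10 + 2*10²)²/3 - 1/1537)² = (-(4 + 10 + 2*100)²/3 - 1/1537)² = (-(4 + 10 + 200)²/3 - 1/1537)² = (-⅓*214² - 1/1537)² = (-⅓*45796 - 1/1537)² = (-45796/3 - 1/1537)² = (-70388455/4611)² = 4954534597287025/21261321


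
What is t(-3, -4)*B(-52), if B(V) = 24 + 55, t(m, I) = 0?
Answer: 0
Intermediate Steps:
B(V) = 79
t(-3, -4)*B(-52) = 0*79 = 0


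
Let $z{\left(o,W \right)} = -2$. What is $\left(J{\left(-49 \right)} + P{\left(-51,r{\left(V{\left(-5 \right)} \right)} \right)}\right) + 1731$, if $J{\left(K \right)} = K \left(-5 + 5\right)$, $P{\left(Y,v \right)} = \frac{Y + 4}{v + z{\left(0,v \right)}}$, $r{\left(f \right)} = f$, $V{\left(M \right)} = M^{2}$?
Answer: $\frac{39766}{23} \approx 1729.0$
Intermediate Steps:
$P{\left(Y,v \right)} = \frac{4 + Y}{-2 + v}$ ($P{\left(Y,v \right)} = \frac{Y + 4}{v - 2} = \frac{4 + Y}{-2 + v}$)
$J{\left(K \right)} = 0$ ($J{\left(K \right)} = K 0 = 0$)
$\left(J{\left(-49 \right)} + P{\left(-51,r{\left(V{\left(-5 \right)} \right)} \right)}\right) + 1731 = \left(0 + \frac{4 - 51}{-2 + \left(-5\right)^{2}}\right) + 1731 = \left(0 + \frac{1}{-2 + 25} \left(-47\right)\right) + 1731 = \left(0 + \frac{1}{23} \left(-47\right)\right) + 1731 = \left(0 - \frac{47}{23}\right) + 1731 = - \frac{47}{23} + 1731 = \frac{39766}{23}$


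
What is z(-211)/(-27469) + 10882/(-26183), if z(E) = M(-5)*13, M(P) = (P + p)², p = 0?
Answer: -23648241/55324679 ≈ -0.42744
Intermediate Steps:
M(P) = P² (M(P) = (P + 0)² = P²)
z(E) = 325 (z(E) = (-5)²*13 = 25*13 = 325)
z(-211)/(-27469) + 10882/(-26183) = 325/(-27469) + 10882/(-26183) = 325*(-1/27469) + 10882*(-1/26183) = -25/2113 - 10882/26183 = -23648241/55324679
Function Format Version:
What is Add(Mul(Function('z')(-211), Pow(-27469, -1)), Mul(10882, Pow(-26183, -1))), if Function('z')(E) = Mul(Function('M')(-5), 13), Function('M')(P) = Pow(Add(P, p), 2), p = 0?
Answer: Rational(-23648241, 55324679) ≈ -0.42744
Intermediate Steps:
Function('M')(P) = Pow(P, 2) (Function('M')(P) = Pow(Add(P, 0), 2) = Pow(P, 2))
Function('z')(E) = 325 (Function('z')(E) = Mul(Pow(-5, 2), 13) = Mul(25, 13) = 325)
Add(Mul(Function('z')(-211), Pow(-27469, -1)), Mul(10882, Pow(-26183, -1))) = Add(Mul(325, Pow(-27469, -1)), Mul(10882, Pow(-26183, -1))) = Add(Mul(325, Rational(-1, 27469)), Mul(10882, Rational(-1, 26183))) = Add(Rational(-25, 2113), Rational(-10882, 26183)) = Rational(-23648241, 55324679)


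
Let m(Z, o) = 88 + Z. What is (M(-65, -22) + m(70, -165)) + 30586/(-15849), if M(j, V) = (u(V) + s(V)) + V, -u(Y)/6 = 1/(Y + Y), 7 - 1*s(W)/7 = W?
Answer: 117576497/348678 ≈ 337.21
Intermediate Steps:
s(W) = 49 - 7*W
u(Y) = -3/Y (u(Y) = -6/(Y + Y) = -6*1/(2*Y) = -3/Y)
M(j, V) = 49 - 6*V - 3/V (M(j, V) = (-3/V + (49 - 7*V)) + V = (49 - 7*V - 3/V) + V = 49 - 6*V - 3/V)
(M(-65, -22) + m(70, -165)) + 30586/(-15849) = ((49 - 6*(-22) - 3/(-22)) + (88 + 70)) + 30586/(-15849) = ((49 + 132 - 3*(-1/22)) + 158) + 30586*(-1/15849) = ((49 + 132 + 3/22) + 158) - 30586/15849 = (3985/22 + 158) - 30586/15849 = 7461/22 - 30586/15849 = 117576497/348678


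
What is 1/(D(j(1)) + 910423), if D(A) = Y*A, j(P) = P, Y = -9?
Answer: 1/910414 ≈ 1.0984e-6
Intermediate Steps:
D(A) = -9*A
1/(D(j(1)) + 910423) = 1/(-9*1 + 910423) = 1/(-9 + 910423) = 1/910414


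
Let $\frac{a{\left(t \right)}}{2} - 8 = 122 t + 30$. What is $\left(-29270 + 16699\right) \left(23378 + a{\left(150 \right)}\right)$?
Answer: $-754938834$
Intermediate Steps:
$a{\left(t \right)} = 76 + 244 t$ ($a{\left(t \right)} = 16 + 2 \left(122 t + 30\right) = 16 + 2 \left(30 + 122 t\right) = 16 + \left(60 + 244 t\right) = 76 + 244 t$)
$\left(-29270 + 16699\right) \left(23378 + a{\left(150 \right)}\right) = \left(-29270 + 16699\right) \left(23378 + \left(76 + 244 \cdot 150\right)\right) = - 12571 \left(23378 + \left(76 + 36600\right)\right) = - 12571 \left(23378 + 36676\right) = \left(-12571\right) 60054 = -754938834$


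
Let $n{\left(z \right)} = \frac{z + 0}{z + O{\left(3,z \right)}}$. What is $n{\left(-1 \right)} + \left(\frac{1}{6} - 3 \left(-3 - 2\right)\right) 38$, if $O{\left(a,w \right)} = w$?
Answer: $\frac{3461}{6} \approx 576.83$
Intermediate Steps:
$n{\left(z \right)} = \frac{1}{2}$ ($n{\left(z \right)} = \frac{z + 0}{z + z} = \frac{z}{2 z} = z \frac{1}{2 z} = \frac{1}{2}$)
$n{\left(-1 \right)} + \left(\frac{1}{6} - 3 \left(-3 - 2\right)\right) 38 = \frac{1}{2} + \left(\frac{1}{6} - 3 \left(-3 - 2\right)\right) 38 = \frac{1}{2} + \left(\frac{1}{6} - -15\right) 38 = \frac{1}{2} + \left(\frac{1}{6} + 15\right) 38 = \frac{1}{2} + \frac{91}{6} \cdot 38 = \frac{1}{2} + \frac{1729}{3} = \frac{3461}{6}$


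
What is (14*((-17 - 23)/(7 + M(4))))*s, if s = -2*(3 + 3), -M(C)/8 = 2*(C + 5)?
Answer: -6720/137 ≈ -49.051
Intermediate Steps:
M(C) = -80 - 16*C (M(C) = -16*(C + 5) = -16*(5 + C) = -8*(10 + 2*C) = -80 - 16*C)
s = -12 (s = -2*6 = -12)
(14*((-17 - 23)/(7 + M(4))))*s = (14*((-17 - 23)/(7 + (-80 - 16*4))))*(-12) = (14*(-40/(7 + (-80 - 64))))*(-12) = (14*(-40/(7 - 144)))*(-12) = (14*(-40/(-137)))*(-12) = (14*(-40*(-1/137)))*(-12) = (14*(40/137))*(-12) = (560/137)*(-12) = -6720/137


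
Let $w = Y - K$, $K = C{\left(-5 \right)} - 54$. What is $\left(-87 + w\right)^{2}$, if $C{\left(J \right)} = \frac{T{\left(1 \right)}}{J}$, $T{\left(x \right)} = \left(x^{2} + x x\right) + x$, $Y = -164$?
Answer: $\frac{964324}{25} \approx 38573.0$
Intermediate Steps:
$T{\left(x \right)} = x + 2 x^{2}$ ($T{\left(x \right)} = \left(x^{2} + x^{2}\right) + x = 2 x^{2} + x = x + 2 x^{2}$)
$C{\left(J \right)} = \frac{3}{J}$ ($C{\left(J \right)} = \frac{1 \left(1 + 2 \cdot 1\right)}{J} = \frac{1 \left(1 + 2\right)}{J} = \frac{1 \cdot 3}{J} = \frac{3}{J}$)
$K = - \frac{273}{5}$ ($K = \frac{3}{-5} - 54 = 3 \left(- \frac{1}{5}\right) - 54 = - \frac{3}{5} - 54 = - \frac{273}{5} \approx -54.6$)
$w = - \frac{547}{5}$ ($w = -164 - - \frac{273}{5} = -164 + \frac{273}{5} = - \frac{547}{5} \approx -109.4$)
$\left(-87 + w\right)^{2} = \left(-87 - \frac{547}{5}\right)^{2} = \left(- \frac{982}{5}\right)^{2} = \frac{964324}{25}$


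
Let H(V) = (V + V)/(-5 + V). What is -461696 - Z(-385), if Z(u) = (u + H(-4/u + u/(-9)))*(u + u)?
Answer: -24760070679/32734 ≈ -7.5640e+5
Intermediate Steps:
H(V) = 2*V/(-5 + V) (H(V) = (2*V)/(-5 + V) = 2*V/(-5 + V))
Z(u) = 2*u*(u + 2*(-4/u - u/9)/(-5 - 4/u - u/9)) (Z(u) = (u + 2*(-4/u + u/(-9))/(-5 + (-4/u + u/(-9))))*(u + u) = (u + 2*(-4/u + u*(-⅑))/(-5 + (-4/u + u*(-⅑))))*(2*u) = (u + 2*(-4/u - u/9)/(-5 + (-4/u - u/9)))*(2*u) = (u + 2*(-4/u - u/9)/(-5 - 4/u - u/9))*(2*u) = 2*u*(u + 2*(-4/u - u/9)/(-5 - 4/u - u/9)))
-461696 - Z(-385) = -461696 - 2*(-385)*(72 + (-385)³ + 36*(-385) + 47*(-385)²)/(36 + (-385)² + 45*(-385)) = -461696 - 2*(-385)*(72 - 57066625 - 13860 + 47*148225)/(36 + 148225 - 17325) = -461696 - 2*(-385)*(72 - 57066625 - 13860 + 6966575)/130936 = -461696 - 2*(-385)*(-50113838)/130936 = -461696 - 1*9646913815/32734 = -461696 - 9646913815/32734 = -24760070679/32734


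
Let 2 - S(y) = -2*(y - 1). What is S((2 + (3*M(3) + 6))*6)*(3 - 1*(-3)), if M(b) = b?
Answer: 1224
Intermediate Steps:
S(y) = 2*y (S(y) = 2 - (-2)*(y - 1) = 2 - (-2)*(-1 + y) = 2 - (2 - 2*y) = 2 + (-2 + 2*y) = 2*y)
S((2 + (3*M(3) + 6))*6)*(3 - 1*(-3)) = (2*((2 + (3*3 + 6))*6))*(3 - 1*(-3)) = (2*((2 + (9 + 6))*6))*(3 + 3) = (2*((2 + 15)*6))*6 = (2*(17*6))*6 = (2*102)*6 = 204*6 = 1224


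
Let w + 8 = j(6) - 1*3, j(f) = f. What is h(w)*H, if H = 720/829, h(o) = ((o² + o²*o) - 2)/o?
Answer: 14688/829 ≈ 17.718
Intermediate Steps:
w = -5 (w = -8 + (6 - 1*3) = -8 + (6 - 3) = -8 + 3 = -5)
h(o) = (-2 + o² + o³)/o (h(o) = ((o² + o³) - 2)/o = (-2 + o² + o³)/o)
H = 720/829 (H = 720*(1/829) = 720/829 ≈ 0.86852)
h(w)*H = (-5 + (-5)² - 2/(-5))*(720/829) = (-5 + 25 - 2*(-⅕))*(720/829) = (-5 + 25 + ⅖)*(720/829) = (102/5)*(720/829) = 14688/829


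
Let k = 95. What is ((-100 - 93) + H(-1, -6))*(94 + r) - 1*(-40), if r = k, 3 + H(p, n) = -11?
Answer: -39083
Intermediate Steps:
H(p, n) = -14 (H(p, n) = -3 - 11 = -14)
r = 95
((-100 - 93) + H(-1, -6))*(94 + r) - 1*(-40) = ((-100 - 93) - 14)*(94 + 95) - 1*(-40) = (-193 - 14)*189 + 40 = -207*189 + 40 = -39123 + 40 = -39083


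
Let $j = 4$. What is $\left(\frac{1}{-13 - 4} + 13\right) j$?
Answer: $\frac{880}{17} \approx 51.765$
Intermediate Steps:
$\left(\frac{1}{-13 - 4} + 13\right) j = \left(\frac{1}{-13 - 4} + 13\right) 4 = \left(\frac{1}{-17} + 13\right) 4 = \left(- \frac{1}{17} + 13\right) 4 = \frac{220}{17} \cdot 4 = \frac{880}{17}$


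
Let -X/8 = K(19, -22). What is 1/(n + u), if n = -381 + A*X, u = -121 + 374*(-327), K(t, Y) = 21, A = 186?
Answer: -1/154048 ≈ -6.4915e-6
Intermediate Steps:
X = -168 (X = -8*21 = -168)
u = -122419 (u = -121 - 122298 = -122419)
n = -31629 (n = -381 + 186*(-168) = -381 - 31248 = -31629)
1/(n + u) = 1/(-31629 - 122419) = 1/(-154048) = -1/154048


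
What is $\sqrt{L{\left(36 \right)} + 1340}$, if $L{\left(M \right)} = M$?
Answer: $4 \sqrt{86} \approx 37.094$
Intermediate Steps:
$\sqrt{L{\left(36 \right)} + 1340} = \sqrt{36 + 1340} = \sqrt{1376} = 4 \sqrt{86}$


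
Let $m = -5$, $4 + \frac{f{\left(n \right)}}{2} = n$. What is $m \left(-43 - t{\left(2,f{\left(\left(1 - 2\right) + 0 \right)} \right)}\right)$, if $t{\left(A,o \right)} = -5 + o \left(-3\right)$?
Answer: $340$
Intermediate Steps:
$f{\left(n \right)} = -8 + 2 n$
$t{\left(A,o \right)} = -5 - 3 o$
$m \left(-43 - t{\left(2,f{\left(\left(1 - 2\right) + 0 \right)} \right)}\right) = - 5 \left(-43 - \left(-5 - 3 \left(-8 + 2 \left(\left(1 - 2\right) + 0\right)\right)\right)\right) = - 5 \left(-43 - \left(-5 - 3 \left(-8 + 2 \left(-1 + 0\right)\right)\right)\right) = - 5 \left(-43 - \left(-5 - 3 \left(-8 + 2 \left(-1\right)\right)\right)\right) = - 5 \left(-43 - \left(-5 - 3 \left(-8 - 2\right)\right)\right) = - 5 \left(-43 - \left(-5 - -30\right)\right) = - 5 \left(-43 - \left(-5 + 30\right)\right) = - 5 \left(-43 - 25\right) = \left(-5\right) \left(-68\right) = 340$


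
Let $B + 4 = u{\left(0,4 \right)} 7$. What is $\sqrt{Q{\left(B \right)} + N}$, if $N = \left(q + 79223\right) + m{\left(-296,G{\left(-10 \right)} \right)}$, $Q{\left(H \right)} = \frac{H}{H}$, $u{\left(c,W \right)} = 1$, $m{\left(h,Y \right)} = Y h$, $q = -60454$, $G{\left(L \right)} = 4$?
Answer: $3 \sqrt{1954} \approx 132.61$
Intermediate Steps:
$B = 3$ ($B = -4 + 1 \cdot 7 = -4 + 7 = 3$)
$Q{\left(H \right)} = 1$
$N = 17585$ ($N = \left(-60454 + 79223\right) + 4 \left(-296\right) = 18769 - 1184 = 17585$)
$\sqrt{Q{\left(B \right)} + N} = \sqrt{1 + 17585} = \sqrt{17586} = 3 \sqrt{1954}$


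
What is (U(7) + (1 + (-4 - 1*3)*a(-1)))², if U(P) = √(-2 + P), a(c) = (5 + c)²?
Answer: (-111 + √5)² ≈ 11830.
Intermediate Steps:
(U(7) + (1 + (-4 - 1*3)*a(-1)))² = (√(-2 + 7) + (1 + (-4 - 1*3)*(5 - 1)²))² = (√5 + (1 + (-4 - 3)*4²))² = (√5 + (1 - 7*16))² = (√5 + (1 - 112))² = (√5 - 111)² = (-111 + √5)²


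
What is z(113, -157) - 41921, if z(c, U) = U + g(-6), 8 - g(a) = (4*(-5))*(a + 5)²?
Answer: -42050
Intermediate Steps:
g(a) = 8 + 20*(5 + a)² (g(a) = 8 - 4*(-5)*(a + 5)² = 8 - (-20)*(5 + a)² = 8 + 20*(5 + a)²)
z(c, U) = 28 + U (z(c, U) = U + (8 + 20*(5 - 6)²) = U + (8 + 20*(-1)²) = U + (8 + 20*1) = U + (8 + 20) = U + 28 = 28 + U)
z(113, -157) - 41921 = (28 - 157) - 41921 = -129 - 41921 = -42050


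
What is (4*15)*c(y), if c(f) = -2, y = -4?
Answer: -120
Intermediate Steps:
(4*15)*c(y) = (4*15)*(-2) = 60*(-2) = -120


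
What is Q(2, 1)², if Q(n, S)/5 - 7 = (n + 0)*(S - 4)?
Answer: 25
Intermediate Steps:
Q(n, S) = 35 + 5*n*(-4 + S) (Q(n, S) = 35 + 5*((n + 0)*(S - 4)) = 35 + 5*(n*(-4 + S)) = 35 + 5*n*(-4 + S))
Q(2, 1)² = (35 - 20*2 + 5*1*2)² = (35 - 40 + 10)² = 5² = 25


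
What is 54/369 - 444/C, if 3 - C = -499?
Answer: -7596/10291 ≈ -0.73812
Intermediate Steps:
C = 502 (C = 3 - 1*(-499) = 3 + 499 = 502)
54/369 - 444/C = 54/369 - 444/502 = 54*(1/369) - 444*1/502 = 6/41 - 222/251 = -7596/10291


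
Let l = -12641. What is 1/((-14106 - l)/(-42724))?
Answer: 42724/1465 ≈ 29.163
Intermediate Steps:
1/((-14106 - l)/(-42724)) = 1/((-14106 - 1*(-12641))/(-42724)) = 1/((-14106 + 12641)*(-1/42724)) = 1/(-1465*(-1/42724)) = 1/(1465/42724) = 42724/1465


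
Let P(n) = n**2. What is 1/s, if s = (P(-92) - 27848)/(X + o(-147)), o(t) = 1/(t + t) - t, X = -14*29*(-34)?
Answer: -4101593/5698896 ≈ -0.71972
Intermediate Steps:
X = 13804 (X = -406*(-34) = 13804)
o(t) = 1/(2*t) - t
s = -5698896/4101593 (s = ((-92)**2 - 27848)/(13804 + ((1/2)/(-147) - 1*(-147))) = (8464 - 27848)/(13804 + ((1/2)*(-1/147) + 147)) = -19384/(13804 + (-1/294 + 147)) = -19384/(13804 + 43217/294) = -19384/4101593/294 = -19384*294/4101593 = -5698896/4101593 ≈ -1.3894)
1/s = 1/(-5698896/4101593) = -4101593/5698896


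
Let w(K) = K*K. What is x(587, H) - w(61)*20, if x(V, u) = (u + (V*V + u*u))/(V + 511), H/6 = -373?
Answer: -76362185/1098 ≈ -69547.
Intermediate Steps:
H = -2238 (H = 6*(-373) = -2238)
w(K) = K**2
x(V, u) = (u + V**2 + u**2)/(511 + V) (x(V, u) = (u + (V**2 + u**2))/(511 + V) = (u + V**2 + u**2)/(511 + V))
x(587, H) - w(61)*20 = (-2238 + 587**2 + (-2238)**2)/(511 + 587) - 61**2*20 = (-2238 + 344569 + 5008644)/1098 - 3721*20 = (1/1098)*5350975 - 1*74420 = 5350975/1098 - 74420 = -76362185/1098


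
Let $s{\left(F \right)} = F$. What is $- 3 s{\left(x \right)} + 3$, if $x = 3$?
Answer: $-6$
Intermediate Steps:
$- 3 s{\left(x \right)} + 3 = \left(-3\right) 3 + 3 = -9 + 3 = -6$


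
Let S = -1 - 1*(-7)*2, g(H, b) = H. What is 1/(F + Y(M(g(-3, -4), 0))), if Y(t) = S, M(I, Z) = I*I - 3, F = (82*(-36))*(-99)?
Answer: 1/292261 ≈ 3.4216e-6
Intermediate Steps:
S = 13 (S = -1 + 7*2 = -1 + 14 = 13)
F = 292248 (F = -2952*(-99) = 292248)
M(I, Z) = -3 + I² (M(I, Z) = I² - 3 = -3 + I²)
Y(t) = 13
1/(F + Y(M(g(-3, -4), 0))) = 1/(292248 + 13) = 1/292261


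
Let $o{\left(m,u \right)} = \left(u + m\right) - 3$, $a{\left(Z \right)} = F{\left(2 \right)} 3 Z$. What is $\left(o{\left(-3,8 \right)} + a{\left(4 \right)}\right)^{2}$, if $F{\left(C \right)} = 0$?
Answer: $4$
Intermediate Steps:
$a{\left(Z \right)} = 0$ ($a{\left(Z \right)} = 0 \cdot 3 Z = 0 Z = 0$)
$o{\left(m,u \right)} = -3 + m + u$ ($o{\left(m,u \right)} = \left(m + u\right) - 3 = -3 + m + u$)
$\left(o{\left(-3,8 \right)} + a{\left(4 \right)}\right)^{2} = \left(\left(-3 - 3 + 8\right) + 0\right)^{2} = \left(2 + 0\right)^{2} = 2^{2} = 4$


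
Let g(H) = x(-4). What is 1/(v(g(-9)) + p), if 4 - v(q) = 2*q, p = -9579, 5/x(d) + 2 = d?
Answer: -3/28720 ≈ -0.00010446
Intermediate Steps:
x(d) = 5/(-2 + d)
g(H) = -⅚ (g(H) = 5/(-2 - 4) = 5/(-6) = 5*(-⅙) = -⅚)
v(q) = 4 - 2*q
1/(v(g(-9)) + p) = 1/((4 - 2*(-⅚)) - 9579) = 1/((4 + 5/3) - 9579) = 1/(17/3 - 9579) = 1/(-28720/3) = -3/28720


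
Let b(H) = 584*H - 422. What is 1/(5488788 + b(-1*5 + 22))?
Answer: 1/5498294 ≈ 1.8187e-7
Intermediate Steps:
b(H) = -422 + 584*H
1/(5488788 + b(-1*5 + 22)) = 1/(5488788 + (-422 + 584*(-1*5 + 22))) = 1/(5488788 + (-422 + 584*(-5 + 22))) = 1/(5488788 + (-422 + 584*17)) = 1/(5488788 + (-422 + 9928)) = 1/(5488788 + 9506) = 1/5498294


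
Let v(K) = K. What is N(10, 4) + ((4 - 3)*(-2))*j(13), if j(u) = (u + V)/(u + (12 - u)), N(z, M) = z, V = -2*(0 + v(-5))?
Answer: 37/6 ≈ 6.1667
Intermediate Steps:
V = 10 (V = -2*(0 - 5) = -2*(-5) = 10)
j(u) = ⅚ + u/12 (j(u) = (u + 10)/(u + (12 - u)) = (10 + u)/12 = (10 + u)*(1/12) = ⅚ + u/12)
N(10, 4) + ((4 - 3)*(-2))*j(13) = 10 + ((4 - 3)*(-2))*(⅚ + (1/12)*13) = 10 + (1*(-2))*(⅚ + 13/12) = 10 - 2*23/12 = 10 - 23/6 = 37/6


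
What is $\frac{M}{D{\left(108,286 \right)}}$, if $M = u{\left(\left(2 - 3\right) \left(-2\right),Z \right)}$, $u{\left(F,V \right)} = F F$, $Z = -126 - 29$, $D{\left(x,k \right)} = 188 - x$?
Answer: $\frac{1}{20} \approx 0.05$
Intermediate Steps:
$Z = -155$ ($Z = -126 - 29 = -155$)
$u{\left(F,V \right)} = F^{2}$
$M = 4$ ($M = \left(\left(2 - 3\right) \left(-2\right)\right)^{2} = \left(\left(-1\right) \left(-2\right)\right)^{2} = 2^{2} = 4$)
$\frac{M}{D{\left(108,286 \right)}} = \frac{4}{188 - 108} = \frac{4}{80} = 4 \cdot \frac{1}{80} = \frac{1}{20}$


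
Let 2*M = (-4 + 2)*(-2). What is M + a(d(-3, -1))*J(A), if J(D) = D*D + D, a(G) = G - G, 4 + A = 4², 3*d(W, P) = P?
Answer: 2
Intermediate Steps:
d(W, P) = P/3
A = 12 (A = -4 + 4² = -4 + 16 = 12)
a(G) = 0
J(D) = D + D² (J(D) = D² + D = D + D²)
M = 2 (M = ((-4 + 2)*(-2))/2 = (-2*(-2))/2 = (½)*4 = 2)
M + a(d(-3, -1))*J(A) = 2 + 0*(12*(1 + 12)) = 2 + 0*(12*13) = 2 + 0*156 = 2 + 0 = 2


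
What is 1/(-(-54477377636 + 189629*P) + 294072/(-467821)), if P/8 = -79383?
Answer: 467821/81823730917890260 ≈ 5.7174e-12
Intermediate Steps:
P = -635064 (P = 8*(-79383) = -635064)
1/(-(-54477377636 + 189629*P) + 294072/(-467821)) = 1/(-189629/(1/(-635064 - 287284)) + 294072/(-467821)) = 1/(-189629/(1/(-922348)) + 294072*(-1/467821)) = 1/(-189629/(-1/922348) - 294072/467821) = 1/(-189629*(-922348) - 294072/467821) = 1/(174903928892 - 294072/467821) = 1/(81823730917890260/467821) = 467821/81823730917890260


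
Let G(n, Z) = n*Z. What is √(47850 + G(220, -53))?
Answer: √36190 ≈ 190.24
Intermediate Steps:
G(n, Z) = Z*n
√(47850 + G(220, -53)) = √(47850 - 53*220) = √(47850 - 11660) = √36190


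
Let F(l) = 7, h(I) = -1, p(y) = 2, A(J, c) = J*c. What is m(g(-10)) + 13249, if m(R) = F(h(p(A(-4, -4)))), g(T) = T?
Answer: 13256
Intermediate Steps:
m(R) = 7
m(g(-10)) + 13249 = 7 + 13249 = 13256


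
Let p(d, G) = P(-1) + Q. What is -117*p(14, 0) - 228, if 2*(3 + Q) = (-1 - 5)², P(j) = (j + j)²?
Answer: -2451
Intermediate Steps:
P(j) = 4*j² (P(j) = (2*j)² = 4*j²)
Q = 15 (Q = -3 + (-1 - 5)²/2 = -3 + (½)*(-6)² = -3 + (½)*36 = -3 + 18 = 15)
p(d, G) = 19 (p(d, G) = 4*(-1)² + 15 = 4*1 + 15 = 4 + 15 = 19)
-117*p(14, 0) - 228 = -117*19 - 228 = -2223 - 228 = -2451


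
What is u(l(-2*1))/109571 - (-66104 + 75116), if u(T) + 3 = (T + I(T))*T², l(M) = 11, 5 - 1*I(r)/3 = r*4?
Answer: -987466681/109571 ≈ -9012.1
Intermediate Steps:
I(r) = 15 - 12*r (I(r) = 15 - 3*r*4 = 15 - 12*r)
u(T) = -3 + T²*(15 - 11*T) (u(T) = -3 + (T + (15 - 12*T))*T² = -3 + (15 - 11*T)*T² = -3 + T²*(15 - 11*T))
u(l(-2*1))/109571 - (-66104 + 75116) = (-3 - 11*11³ + 15*11²)/109571 - (-66104 + 75116) = (-3 - 11*1331 + 15*121)*(1/109571) - 1*9012 = (-3 - 14641 + 1815)*(1/109571) - 9012 = -12829*1/109571 - 9012 = -12829/109571 - 9012 = -987466681/109571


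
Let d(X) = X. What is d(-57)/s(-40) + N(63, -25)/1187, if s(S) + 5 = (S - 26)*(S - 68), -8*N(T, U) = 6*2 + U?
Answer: -448673/67640008 ≈ -0.0066333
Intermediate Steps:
N(T, U) = -3/2 - U/8 (N(T, U) = -(6*2 + U)/8 = -(12 + U)/8 = -3/2 - U/8)
s(S) = -5 + (-68 + S)*(-26 + S) (s(S) = -5 + (S - 26)*(S - 68) = -5 + (-26 + S)*(-68 + S) = -5 + (-68 + S)*(-26 + S))
d(-57)/s(-40) + N(63, -25)/1187 = -57/(1763 + (-40)² - 94*(-40)) + (-3/2 - ⅛*(-25))/1187 = -57/(1763 + 1600 + 3760) + (-3/2 + 25/8)*(1/1187) = -57/7123 + (13/8)*(1/1187) = -57*1/7123 + 13/9496 = -57/7123 + 13/9496 = -448673/67640008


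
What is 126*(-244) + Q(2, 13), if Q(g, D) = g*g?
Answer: -30740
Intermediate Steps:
Q(g, D) = g**2
126*(-244) + Q(2, 13) = 126*(-244) + 2**2 = -30744 + 4 = -30740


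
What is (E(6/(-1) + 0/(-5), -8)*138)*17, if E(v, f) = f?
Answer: -18768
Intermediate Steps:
(E(6/(-1) + 0/(-5), -8)*138)*17 = -8*138*17 = -1104*17 = -18768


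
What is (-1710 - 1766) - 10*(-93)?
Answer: -2546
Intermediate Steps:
(-1710 - 1766) - 10*(-93) = -3476 + 930 = -2546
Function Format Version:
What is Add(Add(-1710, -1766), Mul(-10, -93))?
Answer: -2546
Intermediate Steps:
Add(Add(-1710, -1766), Mul(-10, -93)) = Add(-3476, 930) = -2546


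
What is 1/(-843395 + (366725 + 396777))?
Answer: -1/79893 ≈ -1.2517e-5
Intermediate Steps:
1/(-843395 + (366725 + 396777)) = 1/(-843395 + 763502) = 1/(-79893) = -1/79893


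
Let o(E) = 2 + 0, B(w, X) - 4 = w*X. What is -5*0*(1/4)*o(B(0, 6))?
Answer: 0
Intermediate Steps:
B(w, X) = 4 + X*w (B(w, X) = 4 + w*X = 4 + X*w)
o(E) = 2
-5*0*(1/4)*o(B(0, 6)) = -5*0*(1/4)*2 = -0*2 = -5*0 = 0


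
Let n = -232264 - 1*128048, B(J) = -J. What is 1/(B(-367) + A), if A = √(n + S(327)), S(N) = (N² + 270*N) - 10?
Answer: 367/299792 - I*√165103/299792 ≈ 0.0012242 - 0.0013554*I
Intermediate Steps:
S(N) = -10 + N² + 270*N
n = -360312 (n = -232264 - 128048 = -360312)
A = I*√165103 (A = √(-360312 + (-10 + 327² + 270*327)) = √(-360312 + (-10 + 106929 + 88290)) = √(-360312 + 195209) = √(-165103) = I*√165103 ≈ 406.33*I)
1/(B(-367) + A) = 1/(-1*(-367) + I*√165103) = 1/(367 + I*√165103)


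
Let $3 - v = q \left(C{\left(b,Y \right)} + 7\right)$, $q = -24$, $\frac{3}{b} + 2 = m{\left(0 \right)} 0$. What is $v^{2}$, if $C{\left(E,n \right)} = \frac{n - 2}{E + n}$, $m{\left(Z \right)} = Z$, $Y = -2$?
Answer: $\frac{1929321}{49} \approx 39374.0$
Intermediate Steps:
$b = - \frac{3}{2}$ ($b = \frac{3}{-2 + 0 \cdot 0} = \frac{3}{-2 + 0} = \frac{3}{-2} = 3 \left(- \frac{1}{2}\right) = - \frac{3}{2} \approx -1.5$)
$C{\left(E,n \right)} = \frac{-2 + n}{E + n}$
$v = \frac{1389}{7}$ ($v = 3 - - 24 \left(\frac{-2 - 2}{- \frac{3}{2} - 2} + 7\right) = 3 - - 24 \left(\frac{1}{- \frac{7}{2}} \left(-4\right) + 7\right) = 3 - - 24 \left(\left(- \frac{2}{7}\right) \left(-4\right) + 7\right) = 3 - - 24 \left(\frac{8}{7} + 7\right) = 3 - \left(-24\right) \frac{57}{7} = 3 - - \frac{1368}{7} = 3 + \frac{1368}{7} = \frac{1389}{7} \approx 198.43$)
$v^{2} = \left(\frac{1389}{7}\right)^{2} = \frac{1929321}{49}$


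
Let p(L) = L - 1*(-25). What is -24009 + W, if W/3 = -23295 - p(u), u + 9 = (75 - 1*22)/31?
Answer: -2912361/31 ≈ -93947.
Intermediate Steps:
u = -226/31 (u = -9 + (75 - 1*22)/31 = -9 + (75 - 22)*(1/31) = -9 + 53*(1/31) = -9 + 53/31 = -226/31 ≈ -7.2903)
p(L) = 25 + L (p(L) = L + 25 = 25 + L)
W = -2168082/31 (W = 3*(-23295 - (25 - 226/31)) = 3*(-23295 - 1*549/31) = 3*(-23295 - 549/31) = 3*(-722694/31) = -2168082/31 ≈ -69938.)
-24009 + W = -24009 - 2168082/31 = -2912361/31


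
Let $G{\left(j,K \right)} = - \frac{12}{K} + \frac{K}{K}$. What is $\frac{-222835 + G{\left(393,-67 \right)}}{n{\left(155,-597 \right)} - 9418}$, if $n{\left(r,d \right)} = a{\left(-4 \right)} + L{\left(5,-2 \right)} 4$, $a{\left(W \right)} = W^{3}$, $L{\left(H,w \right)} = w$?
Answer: $\frac{7464933}{317915} \approx 23.481$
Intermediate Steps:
$G{\left(j,K \right)} = 1 - \frac{12}{K}$ ($G{\left(j,K \right)} = - \frac{12}{K} + 1 = 1 - \frac{12}{K}$)
$n{\left(r,d \right)} = -72$ ($n{\left(r,d \right)} = \left(-4\right)^{3} - 8 = -64 - 8 = -72$)
$\frac{-222835 + G{\left(393,-67 \right)}}{n{\left(155,-597 \right)} - 9418} = \frac{-222835 + \frac{-12 - 67}{-67}}{-72 - 9418} = \frac{-222835 - - \frac{79}{67}}{-9490} = \left(-222835 + \frac{79}{67}\right) \left(- \frac{1}{9490}\right) = \left(- \frac{14929866}{67}\right) \left(- \frac{1}{9490}\right) = \frac{7464933}{317915}$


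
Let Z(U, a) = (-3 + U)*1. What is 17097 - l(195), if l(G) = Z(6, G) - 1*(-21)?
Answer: 17073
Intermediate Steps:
Z(U, a) = -3 + U
l(G) = 24 (l(G) = (-3 + 6) - 1*(-21) = 3 + 21 = 24)
17097 - l(195) = 17097 - 1*24 = 17097 - 24 = 17073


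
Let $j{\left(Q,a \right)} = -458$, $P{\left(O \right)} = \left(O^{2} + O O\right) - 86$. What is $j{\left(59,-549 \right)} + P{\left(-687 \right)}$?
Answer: $943394$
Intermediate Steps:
$P{\left(O \right)} = -86 + 2 O^{2}$ ($P{\left(O \right)} = \left(O^{2} + O^{2}\right) - 86 = 2 O^{2} - 86 = -86 + 2 O^{2}$)
$j{\left(59,-549 \right)} + P{\left(-687 \right)} = -458 - \left(86 - 2 \left(-687\right)^{2}\right) = -458 + \left(-86 + 2 \cdot 471969\right) = -458 + \left(-86 + 943938\right) = -458 + 943852 = 943394$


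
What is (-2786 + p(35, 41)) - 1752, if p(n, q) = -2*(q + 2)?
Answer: -4624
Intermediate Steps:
p(n, q) = -4 - 2*q (p(n, q) = -2*(2 + q) = -4 - 2*q)
(-2786 + p(35, 41)) - 1752 = (-2786 + (-4 - 2*41)) - 1752 = (-2786 + (-4 - 82)) - 1752 = (-2786 - 86) - 1752 = -2872 - 1752 = -4624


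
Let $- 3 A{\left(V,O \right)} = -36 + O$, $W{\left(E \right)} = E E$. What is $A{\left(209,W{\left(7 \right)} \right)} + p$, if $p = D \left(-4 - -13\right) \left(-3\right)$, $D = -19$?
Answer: $\frac{1526}{3} \approx 508.67$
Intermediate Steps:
$W{\left(E \right)} = E^{2}$
$A{\left(V,O \right)} = 12 - \frac{O}{3}$ ($A{\left(V,O \right)} = - \frac{-36 + O}{3} = 12 - \frac{O}{3}$)
$p = 513$ ($p = - 19 \left(-4 - -13\right) \left(-3\right) = - 19 \left(-4 + 13\right) \left(-3\right) = \left(-19\right) 9 \left(-3\right) = \left(-171\right) \left(-3\right) = 513$)
$A{\left(209,W{\left(7 \right)} \right)} + p = \left(12 - \frac{7^{2}}{3}\right) + 513 = \left(12 - \frac{49}{3}\right) + 513 = - \frac{13}{3} + 513 = \frac{1526}{3}$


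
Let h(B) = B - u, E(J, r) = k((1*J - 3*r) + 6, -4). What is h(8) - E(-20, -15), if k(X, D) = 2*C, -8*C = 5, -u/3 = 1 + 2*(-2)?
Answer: ¼ ≈ 0.25000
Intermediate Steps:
u = 9 (u = -3*(1 + 2*(-2)) = -3*(1 - 4) = -3*(-3) = 9)
C = -5/8 (C = -⅛*5 = -5/8 ≈ -0.62500)
k(X, D) = -5/4 (k(X, D) = 2*(-5/8) = -5/4)
E(J, r) = -5/4
h(B) = -9 + B (h(B) = B - 1*9 = B - 9 = -9 + B)
h(8) - E(-20, -15) = (-9 + 8) - 1*(-5/4) = -1 + 5/4 = ¼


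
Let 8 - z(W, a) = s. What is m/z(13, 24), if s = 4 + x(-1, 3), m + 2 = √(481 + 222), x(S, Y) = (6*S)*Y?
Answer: -1/11 + √703/22 ≈ 1.1143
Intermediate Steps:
x(S, Y) = 6*S*Y
m = -2 + √703 (m = -2 + √(481 + 222) = -2 + √703 ≈ 24.514)
s = -14 (s = 4 + 6*(-1)*3 = 4 - 18 = -14)
z(W, a) = 22 (z(W, a) = 8 - 1*(-14) = 8 + 14 = 22)
m/z(13, 24) = (-2 + √703)/22 = (-2 + √703)*(1/22) = -1/11 + √703/22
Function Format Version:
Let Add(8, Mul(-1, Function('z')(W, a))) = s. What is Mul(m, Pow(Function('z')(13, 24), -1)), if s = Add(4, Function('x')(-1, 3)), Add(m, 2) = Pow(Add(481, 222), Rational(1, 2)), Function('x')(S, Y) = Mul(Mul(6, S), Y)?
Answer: Add(Rational(-1, 11), Mul(Rational(1, 22), Pow(703, Rational(1, 2)))) ≈ 1.1143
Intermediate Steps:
Function('x')(S, Y) = Mul(6, S, Y)
m = Add(-2, Pow(703, Rational(1, 2))) (m = Add(-2, Pow(Add(481, 222), Rational(1, 2))) = Add(-2, Pow(703, Rational(1, 2))) ≈ 24.514)
s = -14 (s = Add(4, Mul(6, -1, 3)) = Add(4, -18) = -14)
Function('z')(W, a) = 22 (Function('z')(W, a) = Add(8, Mul(-1, -14)) = Add(8, 14) = 22)
Mul(m, Pow(Function('z')(13, 24), -1)) = Mul(Add(-2, Pow(703, Rational(1, 2))), Pow(22, -1)) = Mul(Add(-2, Pow(703, Rational(1, 2))), Rational(1, 22)) = Add(Rational(-1, 11), Mul(Rational(1, 22), Pow(703, Rational(1, 2))))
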